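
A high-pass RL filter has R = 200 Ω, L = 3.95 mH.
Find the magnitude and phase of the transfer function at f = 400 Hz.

Step 1 — Angular frequency: ω = 2π·400 = 2513 rad/s.
Step 2 — Transfer function: H(jω) = jωL/(R + jωL).
Step 3 — Numerator jωL = j·9.927; denominator R + jωL = 200 + j9.927.
Step 4 — H = 0.002458 + j0.04952.
Step 5 — Magnitude: |H| = 0.04958 (-26.1 dB); phase: φ = 87.2°.

|H| = 0.04958 (-26.1 dB), φ = 87.2°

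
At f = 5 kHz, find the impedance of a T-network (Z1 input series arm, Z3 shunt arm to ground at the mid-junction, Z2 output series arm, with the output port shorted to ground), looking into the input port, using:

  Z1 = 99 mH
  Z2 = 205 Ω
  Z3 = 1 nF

Step 1 — Angular frequency: ω = 2π·f = 2π·5000 = 3.142e+04 rad/s.
Step 2 — Component impedances:
  Z1: Z = jωL = j·3.142e+04·0.099 = 0 + j3110 Ω
  Z2: Z = R = 205 Ω
  Z3: Z = 1/(jωC) = -j/(ω·C) = 0 - j3.183e+04 Ω
Step 3 — With the output port shorted to ground, the output series arm Z2 runs from the junction to ground; the shunt arm Z3 also runs from the junction to ground. They appear in parallel: Z3 || Z2 = 205 - j1.32 Ω.
Step 4 — Series with input arm Z1: Z_in = Z1 + (Z3 || Z2) = 205 + j3109 Ω = 3116∠86.2° Ω.

Z = 205 + j3109 Ω = 3116∠86.2° Ω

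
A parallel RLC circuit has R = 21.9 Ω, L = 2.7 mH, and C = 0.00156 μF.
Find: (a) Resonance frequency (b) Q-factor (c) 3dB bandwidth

Step 1 — Resonance: ω₀ = 1/√(LC) = 1/√(0.0027·1.56e-09) = 4.873e+05 rad/s.
Step 2 — f₀ = ω₀/(2π) = 7.755e+04 Hz.
Step 3 — Parallel Q: Q = R/(ω₀L) = 21.9/(4.873e+05·0.0027) = 0.01665.
Step 4 — Bandwidth: Δω = ω₀/Q = 2.927e+07 rad/s; BW = Δω/(2π) = 4.659e+06 Hz.

(a) f₀ = 7.755e+04 Hz  (b) Q = 0.01665  (c) BW = 4.659e+06 Hz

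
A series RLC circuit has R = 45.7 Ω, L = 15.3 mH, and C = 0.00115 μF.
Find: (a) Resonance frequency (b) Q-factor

Step 1 — Resonance condition Im(Z)=0 gives ω₀ = 1/√(LC).
Step 2 — ω₀ = 1/√(0.0153·1.15e-09) = 2.384e+05 rad/s.
Step 3 — f₀ = ω₀/(2π) = 3.794e+04 Hz.
Step 4 — Series Q: Q = ω₀L/R = 2.384e+05·0.0153/45.7 = 79.81.

(a) f₀ = 3.794e+04 Hz  (b) Q = 79.81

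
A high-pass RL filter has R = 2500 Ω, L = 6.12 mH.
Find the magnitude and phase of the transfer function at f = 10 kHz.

Step 1 — Angular frequency: ω = 2π·1e+04 = 6.283e+04 rad/s.
Step 2 — Transfer function: H(jω) = jωL/(R + jωL).
Step 3 — Numerator jωL = j·384.5; denominator R + jωL = 2500 + j384.5.
Step 4 — H = 0.02311 + j0.1503.
Step 5 — Magnitude: |H| = 0.152 (-16.4 dB); phase: φ = 81.3°.

|H| = 0.152 (-16.4 dB), φ = 81.3°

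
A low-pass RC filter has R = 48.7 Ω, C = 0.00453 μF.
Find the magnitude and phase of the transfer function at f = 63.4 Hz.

Step 1 — Angular frequency: ω = 2π·63.4 = 398.4 rad/s.
Step 2 — Transfer function: H(jω) = 1/(1 + jωRC).
Step 3 — Denominator: 1 + jωRC = 1 + j·398.4·48.7·4.53e-09 = 1 + j8.788e-05.
Step 4 — H = 1 - j8.788e-05.
Step 5 — Magnitude: |H| = 1 (-0.0 dB); phase: φ = -0.0°.

|H| = 1 (-0.0 dB), φ = -0.0°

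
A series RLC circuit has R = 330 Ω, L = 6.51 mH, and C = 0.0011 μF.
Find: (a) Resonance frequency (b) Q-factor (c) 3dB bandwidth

Step 1 — Resonance condition Im(Z)=0 gives ω₀ = 1/√(LC).
Step 2 — ω₀ = 1/√(0.00651·1.1e-09) = 3.737e+05 rad/s.
Step 3 — f₀ = ω₀/(2π) = 5.947e+04 Hz.
Step 4 — Series Q: Q = ω₀L/R = 3.737e+05·0.00651/330 = 7.372.
Step 5 — 3dB bandwidth: Δω = ω₀/Q = 5.069e+04 rad/s; BW = Δω/(2π) = 8068 Hz.

(a) f₀ = 5.947e+04 Hz  (b) Q = 7.372  (c) BW = 8068 Hz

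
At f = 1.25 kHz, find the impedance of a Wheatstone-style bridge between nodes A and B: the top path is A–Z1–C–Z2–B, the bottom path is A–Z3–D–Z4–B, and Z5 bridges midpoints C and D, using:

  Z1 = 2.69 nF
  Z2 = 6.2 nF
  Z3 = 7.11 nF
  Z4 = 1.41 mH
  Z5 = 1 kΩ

Step 1 — Angular frequency: ω = 2π·f = 2π·1250 = 7854 rad/s.
Step 2 — Component impedances:
  Z1: Z = 1/(jωC) = -j/(ω·C) = 0 - j4.733e+04 Ω
  Z2: Z = 1/(jωC) = -j/(ω·C) = 0 - j2.054e+04 Ω
  Z3: Z = 1/(jωC) = -j/(ω·C) = 0 - j1.791e+04 Ω
  Z4: Z = jωL = j·7854·0.00141 = 0 + j11.07 Ω
  Z5: Z = R = 1000 Ω
Step 3 — Bridge requires nodal analysis (the Z5 bridge couples midpoints C and D, so the two paths cannot be reduced to a simple series/parallel combination). Setting node B to ground and injecting 1 A at node A, the 3-node admittance system at A, C, D solves to V_A = Z_AB = 75.33 - j1.299e+04 Ω = 1.299e+04∠-89.7° Ω.

Z = 75.33 - j1.299e+04 Ω = 1.299e+04∠-89.7° Ω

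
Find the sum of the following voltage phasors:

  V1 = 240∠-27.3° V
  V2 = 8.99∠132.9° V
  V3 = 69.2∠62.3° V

Step 1 — Convert each phasor to rectangular form:
  V1 = 240·(cos(-27.3°) + j·sin(-27.3°)) = 213.3 - j110.1 V
  V2 = 8.99·(cos(132.9°) + j·sin(132.9°)) = -6.12 + j6.586 V
  V3 = 69.2·(cos(62.3°) + j·sin(62.3°)) = 32.17 + j61.27 V
Step 2 — Sum components: V_total = 239.3 - j42.22 V.
Step 3 — Convert to polar: |V_total| = 243 V, ∠V_total = -10.0°.

V_total = 243∠-10.0° V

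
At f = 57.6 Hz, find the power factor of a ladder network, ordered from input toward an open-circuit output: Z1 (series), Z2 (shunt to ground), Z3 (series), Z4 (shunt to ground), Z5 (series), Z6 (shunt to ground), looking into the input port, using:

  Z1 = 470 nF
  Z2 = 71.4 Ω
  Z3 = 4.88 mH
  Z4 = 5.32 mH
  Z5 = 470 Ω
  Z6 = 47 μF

Step 1 — Angular frequency: ω = 2π·f = 2π·57.6 = 361.9 rad/s.
Step 2 — Component impedances:
  Z1: Z = 1/(jωC) = -j/(ω·C) = 0 - j5879 Ω
  Z2: Z = R = 71.4 Ω
  Z3: Z = jωL = j·361.9·0.00488 = 0 + j1.766 Ω
  Z4: Z = jωL = j·361.9·0.00532 = 0 + j1.925 Ω
  Z5: Z = R = 470 Ω
  Z6: Z = 1/(jωC) = -j/(ω·C) = 0 - j58.79 Ω
Step 3 — Ladder network (open output): work backward from the far end, alternating series and parallel combinations. Z_in = 0.1982 - j5875 Ω = 5875∠-90.0° Ω.
Step 4 — Power factor: PF = cos(φ) = Re(Z)/|Z| = 0.19815/5875.3 = 3.373e-05.
Step 5 — Type: Im(Z) = -5875 ⇒ leading (phase φ = -90.0°).

PF = 3.373e-05 (leading, φ = -90.0°)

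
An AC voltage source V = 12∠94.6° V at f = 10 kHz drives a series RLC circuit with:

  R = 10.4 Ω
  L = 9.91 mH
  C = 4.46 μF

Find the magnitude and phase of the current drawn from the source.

Step 1 — Angular frequency: ω = 2π·f = 2π·1e+04 = 6.283e+04 rad/s.
Step 2 — Component impedances:
  R: Z = R = 10.4 Ω
  L: Z = jωL = j·6.283e+04·0.00991 = 0 + j622.7 Ω
  C: Z = 1/(jωC) = -j/(ω·C) = 0 - j3.568 Ω
Step 3 — Series combination: Z_total = R + L + C = 10.4 + j619.1 Ω = 619.2∠89.0° Ω.
Step 4 — Source phasor: V = 12∠94.6° V = -0.9624 + j11.96 V.
Step 5 — Ohm's law: I = V / Z_total = (-0.9624 + j11.96) / (10.4 + j619.1) = 0.01929 + j0.001879 A.
Step 6 — Convert to polar: |I| = 0.01938 A, ∠I = 5.6°.

I = 0.01938∠5.6° A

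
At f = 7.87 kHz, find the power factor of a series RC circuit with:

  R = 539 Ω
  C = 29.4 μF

Step 1 — Angular frequency: ω = 2π·f = 2π·7870 = 4.945e+04 rad/s.
Step 2 — Component impedances:
  R: Z = R = 539 Ω
  C: Z = 1/(jωC) = -j/(ω·C) = 0 - j0.6879 Ω
Step 3 — Series combination: Z_total = R + C = 539 - j0.6879 Ω = 539∠-0.1° Ω.
Step 4 — Power factor: PF = cos(φ) = Re(Z)/|Z| = 539/539 = 1.
Step 5 — Type: Im(Z) = -0.6879 ⇒ leading (phase φ = -0.1°).

PF = 1 (leading, φ = -0.1°)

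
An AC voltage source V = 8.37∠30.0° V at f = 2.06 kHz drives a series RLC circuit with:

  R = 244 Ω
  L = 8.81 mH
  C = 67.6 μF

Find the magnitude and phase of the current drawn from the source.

Step 1 — Angular frequency: ω = 2π·f = 2π·2060 = 1.294e+04 rad/s.
Step 2 — Component impedances:
  R: Z = R = 244 Ω
  L: Z = jωL = j·1.294e+04·0.00881 = 0 + j114 Ω
  C: Z = 1/(jωC) = -j/(ω·C) = 0 - j1.143 Ω
Step 3 — Series combination: Z_total = R + L + C = 244 + j112.9 Ω = 268.8∠24.8° Ω.
Step 4 — Source phasor: V = 8.37∠30.0° V = 7.249 + j4.185 V.
Step 5 — Ohm's law: I = V / Z_total = (7.249 + j4.185) / (244 + j112.9) = 0.03101 + j0.002807 A.
Step 6 — Convert to polar: |I| = 0.03113 A, ∠I = 5.2°.

I = 0.03113∠5.2° A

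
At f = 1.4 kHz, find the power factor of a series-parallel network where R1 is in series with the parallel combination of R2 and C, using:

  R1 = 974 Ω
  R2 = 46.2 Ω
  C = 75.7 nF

Step 1 — Angular frequency: ω = 2π·f = 2π·1400 = 8796 rad/s.
Step 2 — Component impedances:
  R1: Z = R = 974 Ω
  R2: Z = R = 46.2 Ω
  C: Z = 1/(jωC) = -j/(ω·C) = 0 - j1502 Ω
Step 3 — Parallel branch: R2 || C = 1/(1/R2 + 1/C) = 46.16 - j1.42 Ω.
Step 4 — Series with R1: Z_total = R1 + (R2 || C) = 1020 - j1.42 Ω = 1020∠-0.1° Ω.
Step 5 — Power factor: PF = cos(φ) = Re(Z)/|Z| = 1020/1020 = 1.
Step 6 — Type: Im(Z) = -1.42 ⇒ leading (phase φ = -0.1°).

PF = 1 (leading, φ = -0.1°)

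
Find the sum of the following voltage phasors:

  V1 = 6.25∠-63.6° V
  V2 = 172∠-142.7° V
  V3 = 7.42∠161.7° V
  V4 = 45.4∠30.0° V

Step 1 — Convert each phasor to rectangular form:
  V1 = 6.25·(cos(-63.6°) + j·sin(-63.6°)) = 2.779 - j5.598 V
  V2 = 172·(cos(-142.7°) + j·sin(-142.7°)) = -136.8 - j104.2 V
  V3 = 7.42·(cos(161.7°) + j·sin(161.7°)) = -7.045 + j2.33 V
  V4 = 45.4·(cos(30.0°) + j·sin(30.0°)) = 39.32 + j22.7 V
Step 2 — Sum components: V_total = -101.8 - j84.8 V.
Step 3 — Convert to polar: |V_total| = 132.5 V, ∠V_total = -140.2°.

V_total = 132.5∠-140.2° V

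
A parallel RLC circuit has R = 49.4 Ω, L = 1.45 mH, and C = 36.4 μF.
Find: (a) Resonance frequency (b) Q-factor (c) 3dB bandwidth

Step 1 — Resonance: ω₀ = 1/√(LC) = 1/√(0.00145·3.64e-05) = 4353 rad/s.
Step 2 — f₀ = ω₀/(2π) = 692.8 Hz.
Step 3 — Parallel Q: Q = R/(ω₀L) = 49.4/(4353·0.00145) = 7.827.
Step 4 — Bandwidth: Δω = ω₀/Q = 556.1 rad/s; BW = Δω/(2π) = 88.51 Hz.

(a) f₀ = 692.8 Hz  (b) Q = 7.827  (c) BW = 88.51 Hz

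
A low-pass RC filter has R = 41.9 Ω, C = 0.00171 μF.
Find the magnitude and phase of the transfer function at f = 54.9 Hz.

Step 1 — Angular frequency: ω = 2π·54.9 = 344.9 rad/s.
Step 2 — Transfer function: H(jω) = 1/(1 + jωRC).
Step 3 — Denominator: 1 + jωRC = 1 + j·344.9·41.9·1.71e-09 = 1 + j2.472e-05.
Step 4 — H = 1 - j2.472e-05.
Step 5 — Magnitude: |H| = 1 (-0.0 dB); phase: φ = -0.0°.

|H| = 1 (-0.0 dB), φ = -0.0°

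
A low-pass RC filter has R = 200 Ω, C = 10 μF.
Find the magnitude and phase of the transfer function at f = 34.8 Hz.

Step 1 — Angular frequency: ω = 2π·34.8 = 218.7 rad/s.
Step 2 — Transfer function: H(jω) = 1/(1 + jωRC).
Step 3 — Denominator: 1 + jωRC = 1 + j·218.7·200·1e-05 = 1 + j0.4373.
Step 4 — H = 0.8395 - j0.3671.
Step 5 — Magnitude: |H| = 0.9162 (-0.8 dB); phase: φ = -23.6°.

|H| = 0.9162 (-0.8 dB), φ = -23.6°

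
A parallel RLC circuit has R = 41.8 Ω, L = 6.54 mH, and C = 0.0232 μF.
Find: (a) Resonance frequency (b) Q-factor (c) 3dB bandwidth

Step 1 — Resonance: ω₀ = 1/√(LC) = 1/√(0.00654·2.32e-08) = 8.118e+04 rad/s.
Step 2 — f₀ = ω₀/(2π) = 1.292e+04 Hz.
Step 3 — Parallel Q: Q = R/(ω₀L) = 41.8/(8.118e+04·0.00654) = 0.07873.
Step 4 — Bandwidth: Δω = ω₀/Q = 1.031e+06 rad/s; BW = Δω/(2π) = 1.641e+05 Hz.

(a) f₀ = 1.292e+04 Hz  (b) Q = 0.07873  (c) BW = 1.641e+05 Hz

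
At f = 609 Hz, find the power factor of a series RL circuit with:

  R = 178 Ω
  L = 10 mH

Step 1 — Angular frequency: ω = 2π·f = 2π·609 = 3826 rad/s.
Step 2 — Component impedances:
  R: Z = R = 178 Ω
  L: Z = jωL = j·3826·0.01 = 0 + j38.26 Ω
Step 3 — Series combination: Z_total = R + L = 178 + j38.26 Ω = 182.1∠12.1° Ω.
Step 4 — Power factor: PF = cos(φ) = Re(Z)/|Z| = 178/182.066 = 0.9777.
Step 5 — Type: Im(Z) = 38.26 ⇒ lagging (phase φ = 12.1°).

PF = 0.9777 (lagging, φ = 12.1°)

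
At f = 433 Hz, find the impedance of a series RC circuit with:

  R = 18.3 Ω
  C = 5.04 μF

Step 1 — Angular frequency: ω = 2π·f = 2π·433 = 2721 rad/s.
Step 2 — Component impedances:
  R: Z = R = 18.3 Ω
  C: Z = 1/(jωC) = -j/(ω·C) = 0 - j72.93 Ω
Step 3 — Series combination: Z_total = R + C = 18.3 - j72.93 Ω = 75.19∠-75.9° Ω.

Z = 18.3 - j72.93 Ω = 75.19∠-75.9° Ω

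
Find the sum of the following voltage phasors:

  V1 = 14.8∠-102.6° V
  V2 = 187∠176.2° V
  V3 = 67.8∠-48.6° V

Step 1 — Convert each phasor to rectangular form:
  V1 = 14.8·(cos(-102.6°) + j·sin(-102.6°)) = -3.229 - j14.44 V
  V2 = 187·(cos(176.2°) + j·sin(176.2°)) = -186.6 + j12.39 V
  V3 = 67.8·(cos(-48.6°) + j·sin(-48.6°)) = 44.84 - j50.86 V
Step 2 — Sum components: V_total = -145 - j52.91 V.
Step 3 — Convert to polar: |V_total| = 154.3 V, ∠V_total = -160.0°.

V_total = 154.3∠-160.0° V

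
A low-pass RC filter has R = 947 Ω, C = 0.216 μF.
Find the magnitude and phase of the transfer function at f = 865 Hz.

Step 1 — Angular frequency: ω = 2π·865 = 5435 rad/s.
Step 2 — Transfer function: H(jω) = 1/(1 + jωRC).
Step 3 — Denominator: 1 + jωRC = 1 + j·5435·947·2.16e-07 = 1 + j1.112.
Step 4 — H = 0.4472 - j0.4972.
Step 5 — Magnitude: |H| = 0.6688 (-3.5 dB); phase: φ = -48.0°.

|H| = 0.6688 (-3.5 dB), φ = -48.0°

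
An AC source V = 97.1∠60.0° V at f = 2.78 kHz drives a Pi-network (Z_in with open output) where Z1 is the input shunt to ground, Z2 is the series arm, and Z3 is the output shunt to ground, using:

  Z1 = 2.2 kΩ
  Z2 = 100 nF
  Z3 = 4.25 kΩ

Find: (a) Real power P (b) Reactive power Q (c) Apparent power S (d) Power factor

Step 1 — Angular frequency: ω = 2π·f = 2π·2780 = 1.747e+04 rad/s.
Step 2 — Component impedances:
  Z1: Z = R = 2200 Ω
  Z2: Z = 1/(jωC) = -j/(ω·C) = 0 - j572.5 Ω
  Z3: Z = R = 4250 Ω
Step 3 — With open output, the series arm Z2 and the output shunt Z3 appear in series to ground: Z2 + Z3 = 4250 - j572.5 Ω.
Step 4 — Parallel with input shunt Z1: Z_in = Z1 || (Z2 + Z3) = 1455 - j66.08 Ω = 1457∠-2.6° Ω.
Step 5 — Source phasor: V = 97.1∠60.0° V = 48.55 + j84.09 V.
Step 6 — Current: I = V / Z = 0.03067 + j0.05917 A = 0.06664∠62.6° A.
Step 7 — Complex power: S = V·I* = 6.465 - j0.2935 VA.
Step 8 — Real power: P = Re(S) = 6.465 W.
Step 9 — Reactive power: Q = Im(S) = -0.2935 VAR.
Step 10 — Apparent power: |S| = 6.471 VA.
Step 11 — Power factor: PF = P/|S| = 0.999 (leading).

(a) P = 6.465 W  (b) Q = -0.2935 VAR  (c) S = 6.471 VA  (d) PF = 0.999 (leading)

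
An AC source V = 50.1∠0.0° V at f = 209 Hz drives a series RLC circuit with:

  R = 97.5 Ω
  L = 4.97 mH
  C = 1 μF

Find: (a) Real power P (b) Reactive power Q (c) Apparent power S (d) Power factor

Step 1 — Angular frequency: ω = 2π·f = 2π·209 = 1313 rad/s.
Step 2 — Component impedances:
  R: Z = R = 97.5 Ω
  L: Z = jωL = j·1313·0.00497 = 0 + j6.527 Ω
  C: Z = 1/(jωC) = -j/(ω·C) = 0 - j761.5 Ω
Step 3 — Series combination: Z_total = R + L + C = 97.5 - j755 Ω = 761.3∠-82.6° Ω.
Step 4 — Source phasor: V = 50.1∠0.0° V = 50.1 V.
Step 5 — Current: I = V / Z = 0.008429 + j0.06527 A = 0.06581∠82.6° A.
Step 6 — Complex power: S = V·I* = 0.4223 - j3.27 VA.
Step 7 — Real power: P = Re(S) = 0.4223 W.
Step 8 — Reactive power: Q = Im(S) = -3.27 VAR.
Step 9 — Apparent power: |S| = 3.297 VA.
Step 10 — Power factor: PF = P/|S| = 0.1281 (leading).

(a) P = 0.4223 W  (b) Q = -3.27 VAR  (c) S = 3.297 VA  (d) PF = 0.1281 (leading)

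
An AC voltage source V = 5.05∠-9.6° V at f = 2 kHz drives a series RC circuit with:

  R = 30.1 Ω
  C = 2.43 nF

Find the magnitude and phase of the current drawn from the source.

Step 1 — Angular frequency: ω = 2π·f = 2π·2000 = 1.257e+04 rad/s.
Step 2 — Component impedances:
  R: Z = R = 30.1 Ω
  C: Z = 1/(jωC) = -j/(ω·C) = 0 - j3.275e+04 Ω
Step 3 — Series combination: Z_total = R + C = 30.1 - j3.275e+04 Ω = 3.275e+04∠-89.9° Ω.
Step 4 — Source phasor: V = 5.05∠-9.6° V = 4.979 - j0.8422 V.
Step 5 — Ohm's law: I = V / Z_total = (4.979 - j0.8422) / (30.1 - j3.275e+04) = 2.586e-05 + j0.000152 A.
Step 6 — Convert to polar: |I| = 0.0001542 A, ∠I = 80.3°.

I = 0.0001542∠80.3° A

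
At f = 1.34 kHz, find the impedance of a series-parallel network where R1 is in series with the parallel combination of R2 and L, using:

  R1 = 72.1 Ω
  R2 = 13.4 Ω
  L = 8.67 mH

Step 1 — Angular frequency: ω = 2π·f = 2π·1340 = 8419 rad/s.
Step 2 — Component impedances:
  R1: Z = R = 72.1 Ω
  R2: Z = R = 13.4 Ω
  L: Z = jωL = j·8419·0.00867 = 0 + j73 Ω
Step 3 — Parallel branch: R2 || L = 1/(1/R2 + 1/L) = 12.96 + j2.38 Ω.
Step 4 — Series with R1: Z_total = R1 + (R2 || L) = 85.06 + j2.38 Ω = 85.1∠1.6° Ω.

Z = 85.06 + j2.38 Ω = 85.1∠1.6° Ω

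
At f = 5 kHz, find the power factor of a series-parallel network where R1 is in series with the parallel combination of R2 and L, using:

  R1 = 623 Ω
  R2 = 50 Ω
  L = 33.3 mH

Step 1 — Angular frequency: ω = 2π·f = 2π·5000 = 3.142e+04 rad/s.
Step 2 — Component impedances:
  R1: Z = R = 623 Ω
  R2: Z = R = 50 Ω
  L: Z = jωL = j·3.142e+04·0.0333 = 0 + j1046 Ω
Step 3 — Parallel branch: R2 || L = 1/(1/R2 + 1/L) = 49.89 + j2.384 Ω.
Step 4 — Series with R1: Z_total = R1 + (R2 || L) = 672.9 + j2.384 Ω = 672.9∠0.2° Ω.
Step 5 — Power factor: PF = cos(φ) = Re(Z)/|Z| = 672.9/672.9 = 1.
Step 6 — Type: Im(Z) = 2.384 ⇒ lagging (phase φ = 0.2°).

PF = 1 (lagging, φ = 0.2°)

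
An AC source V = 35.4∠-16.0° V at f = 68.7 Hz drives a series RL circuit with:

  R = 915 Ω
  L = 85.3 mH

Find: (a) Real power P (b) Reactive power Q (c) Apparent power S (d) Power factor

Step 1 — Angular frequency: ω = 2π·f = 2π·68.7 = 431.7 rad/s.
Step 2 — Component impedances:
  R: Z = R = 915 Ω
  L: Z = jωL = j·431.7·0.0853 = 0 + j36.82 Ω
Step 3 — Series combination: Z_total = R + L = 915 + j36.82 Ω = 915.7∠2.3° Ω.
Step 4 — Source phasor: V = 35.4∠-16.0° V = 34.03 - j9.758 V.
Step 5 — Current: I = V / Z = 0.0367 - j0.01214 A = 0.03866∠-18.3° A.
Step 6 — Complex power: S = V·I* = 1.367 + j0.05502 VA.
Step 7 — Real power: P = Re(S) = 1.367 W.
Step 8 — Reactive power: Q = Im(S) = 0.05502 VAR.
Step 9 — Apparent power: |S| = 1.368 VA.
Step 10 — Power factor: PF = P/|S| = 0.9992 (lagging).

(a) P = 1.367 W  (b) Q = 0.05502 VAR  (c) S = 1.368 VA  (d) PF = 0.9992 (lagging)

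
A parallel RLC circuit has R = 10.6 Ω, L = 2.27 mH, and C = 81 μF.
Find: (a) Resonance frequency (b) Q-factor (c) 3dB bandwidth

Step 1 — Resonance: ω₀ = 1/√(LC) = 1/√(0.00227·8.1e-05) = 2332 rad/s.
Step 2 — f₀ = ω₀/(2π) = 371.2 Hz.
Step 3 — Parallel Q: Q = R/(ω₀L) = 10.6/(2332·0.00227) = 2.002.
Step 4 — Bandwidth: Δω = ω₀/Q = 1165 rad/s; BW = Δω/(2π) = 185.4 Hz.

(a) f₀ = 371.2 Hz  (b) Q = 2.002  (c) BW = 185.4 Hz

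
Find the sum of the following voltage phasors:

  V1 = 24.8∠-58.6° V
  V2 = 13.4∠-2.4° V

Step 1 — Convert each phasor to rectangular form:
  V1 = 24.8·(cos(-58.6°) + j·sin(-58.6°)) = 12.92 - j21.17 V
  V2 = 13.4·(cos(-2.4°) + j·sin(-2.4°)) = 13.39 - j0.5611 V
Step 2 — Sum components: V_total = 26.31 - j21.73 V.
Step 3 — Convert to polar: |V_total| = 34.12 V, ∠V_total = -39.6°.

V_total = 34.12∠-39.6° V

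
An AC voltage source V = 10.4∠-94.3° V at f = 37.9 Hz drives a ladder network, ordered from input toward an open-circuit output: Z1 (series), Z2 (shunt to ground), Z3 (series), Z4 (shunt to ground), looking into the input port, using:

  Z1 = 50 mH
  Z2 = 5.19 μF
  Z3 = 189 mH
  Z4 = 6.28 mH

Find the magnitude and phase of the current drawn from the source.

Step 1 — Angular frequency: ω = 2π·f = 2π·37.9 = 238.1 rad/s.
Step 2 — Component impedances:
  Z1: Z = jωL = j·238.1·0.05 = 0 + j11.91 Ω
  Z2: Z = 1/(jωC) = -j/(ω·C) = 0 - j809.1 Ω
  Z3: Z = jωL = j·238.1·0.189 = 0 + j45.01 Ω
  Z4: Z = jωL = j·238.1·0.00628 = 0 + j1.495 Ω
Step 3 — Ladder network (open output): work backward from the far end, alternating series and parallel combinations. Z_in = 0 + j61.24 Ω = 61.24∠90.0° Ω.
Step 4 — Source phasor: V = 10.4∠-94.3° V = -0.7798 - j10.37 V.
Step 5 — Ohm's law: I = V / Z_total = (-0.7798 - j10.37) / (0 + j61.24) = -0.1693 + j0.01273 A.
Step 6 — Convert to polar: |I| = 0.1698 A, ∠I = 175.7°.

I = 0.1698∠175.7° A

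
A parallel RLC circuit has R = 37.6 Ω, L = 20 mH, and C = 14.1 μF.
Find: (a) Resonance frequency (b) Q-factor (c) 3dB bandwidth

Step 1 — Resonance: ω₀ = 1/√(LC) = 1/√(0.02·1.41e-05) = 1883 rad/s.
Step 2 — f₀ = ω₀/(2π) = 299.7 Hz.
Step 3 — Parallel Q: Q = R/(ω₀L) = 37.6/(1883·0.02) = 0.9983.
Step 4 — Bandwidth: Δω = ω₀/Q = 1886 rad/s; BW = Δω/(2π) = 300.2 Hz.

(a) f₀ = 299.7 Hz  (b) Q = 0.9983  (c) BW = 300.2 Hz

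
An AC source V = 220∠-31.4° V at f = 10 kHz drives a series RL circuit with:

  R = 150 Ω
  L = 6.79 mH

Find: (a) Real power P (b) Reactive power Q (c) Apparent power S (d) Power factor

Step 1 — Angular frequency: ω = 2π·f = 2π·1e+04 = 6.283e+04 rad/s.
Step 2 — Component impedances:
  R: Z = R = 150 Ω
  L: Z = jωL = j·6.283e+04·0.00679 = 0 + j426.6 Ω
Step 3 — Series combination: Z_total = R + L = 150 + j426.6 Ω = 452.2∠70.6° Ω.
Step 4 — Source phasor: V = 220∠-31.4° V = 187.8 - j114.6 V.
Step 5 — Current: I = V / Z = -0.1014 - j0.4758 A = 0.4865∠-102.0° A.
Step 6 — Complex power: S = V·I* = 35.5 + j101 VA.
Step 7 — Real power: P = Re(S) = 35.5 W.
Step 8 — Reactive power: Q = Im(S) = 101 VAR.
Step 9 — Apparent power: |S| = 107 VA.
Step 10 — Power factor: PF = P/|S| = 0.3317 (lagging).

(a) P = 35.5 W  (b) Q = 101 VAR  (c) S = 107 VA  (d) PF = 0.3317 (lagging)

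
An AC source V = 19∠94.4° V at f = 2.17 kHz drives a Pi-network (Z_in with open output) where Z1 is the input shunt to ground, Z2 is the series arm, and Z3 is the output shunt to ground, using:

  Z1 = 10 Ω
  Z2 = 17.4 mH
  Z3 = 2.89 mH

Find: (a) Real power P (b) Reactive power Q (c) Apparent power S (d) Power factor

Step 1 — Angular frequency: ω = 2π·f = 2π·2170 = 1.363e+04 rad/s.
Step 2 — Component impedances:
  Z1: Z = R = 10 Ω
  Z2: Z = jωL = j·1.363e+04·0.0174 = 0 + j237.2 Ω
  Z3: Z = jωL = j·1.363e+04·0.00289 = 0 + j39.4 Ω
Step 3 — With open output, the series arm Z2 and the output shunt Z3 appear in series to ground: Z2 + Z3 = 0 + j276.6 Ω.
Step 4 — Parallel with input shunt Z1: Z_in = Z1 || (Z2 + Z3) = 9.987 + j0.361 Ω = 9.993∠2.1° Ω.
Step 5 — Source phasor: V = 19∠94.4° V = -1.458 + j18.94 V.
Step 6 — Current: I = V / Z = -0.07729 + j1.9 A = 1.901∠92.3° A.
Step 7 — Complex power: S = V·I* = 36.1 + j1.305 VA.
Step 8 — Real power: P = Re(S) = 36.1 W.
Step 9 — Reactive power: Q = Im(S) = 1.305 VAR.
Step 10 — Apparent power: |S| = 36.12 VA.
Step 11 — Power factor: PF = P/|S| = 0.9993 (lagging).

(a) P = 36.1 W  (b) Q = 1.305 VAR  (c) S = 36.12 VA  (d) PF = 0.9993 (lagging)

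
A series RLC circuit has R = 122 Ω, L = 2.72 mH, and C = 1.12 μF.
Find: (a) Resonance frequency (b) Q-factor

Step 1 — Resonance condition Im(Z)=0 gives ω₀ = 1/√(LC).
Step 2 — ω₀ = 1/√(0.00272·1.12e-06) = 1.812e+04 rad/s.
Step 3 — f₀ = ω₀/(2π) = 2884 Hz.
Step 4 — Series Q: Q = ω₀L/R = 1.812e+04·0.00272/122 = 0.4039.

(a) f₀ = 2884 Hz  (b) Q = 0.4039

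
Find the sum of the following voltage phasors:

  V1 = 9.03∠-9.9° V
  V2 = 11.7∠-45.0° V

Step 1 — Convert each phasor to rectangular form:
  V1 = 9.03·(cos(-9.9°) + j·sin(-9.9°)) = 8.896 - j1.553 V
  V2 = 11.7·(cos(-45.0°) + j·sin(-45.0°)) = 8.273 - j8.273 V
Step 2 — Sum components: V_total = 17.17 - j9.826 V.
Step 3 — Convert to polar: |V_total| = 19.78 V, ∠V_total = -29.8°.

V_total = 19.78∠-29.8° V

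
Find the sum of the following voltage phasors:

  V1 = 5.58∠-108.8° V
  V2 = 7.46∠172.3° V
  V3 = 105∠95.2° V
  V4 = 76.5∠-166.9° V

Step 1 — Convert each phasor to rectangular form:
  V1 = 5.58·(cos(-108.8°) + j·sin(-108.8°)) = -1.798 - j5.282 V
  V2 = 7.46·(cos(172.3°) + j·sin(172.3°)) = -7.393 + j0.9995 V
  V3 = 105·(cos(95.2°) + j·sin(95.2°)) = -9.516 + j104.6 V
  V4 = 76.5·(cos(-166.9°) + j·sin(-166.9°)) = -74.51 - j17.34 V
Step 2 — Sum components: V_total = -93.22 + j82.95 V.
Step 3 — Convert to polar: |V_total| = 124.8 V, ∠V_total = 138.3°.

V_total = 124.8∠138.3° V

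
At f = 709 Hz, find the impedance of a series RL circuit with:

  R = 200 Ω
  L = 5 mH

Step 1 — Angular frequency: ω = 2π·f = 2π·709 = 4455 rad/s.
Step 2 — Component impedances:
  R: Z = R = 200 Ω
  L: Z = jωL = j·4455·0.005 = 0 + j22.27 Ω
Step 3 — Series combination: Z_total = R + L = 200 + j22.27 Ω = 201.2∠6.4° Ω.

Z = 200 + j22.27 Ω = 201.2∠6.4° Ω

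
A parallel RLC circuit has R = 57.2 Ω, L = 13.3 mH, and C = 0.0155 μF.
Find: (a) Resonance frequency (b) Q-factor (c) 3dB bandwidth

Step 1 — Resonance: ω₀ = 1/√(LC) = 1/√(0.0133·1.55e-08) = 6.965e+04 rad/s.
Step 2 — f₀ = ω₀/(2π) = 1.108e+04 Hz.
Step 3 — Parallel Q: Q = R/(ω₀L) = 57.2/(6.965e+04·0.0133) = 0.06175.
Step 4 — Bandwidth: Δω = ω₀/Q = 1.128e+06 rad/s; BW = Δω/(2π) = 1.795e+05 Hz.

(a) f₀ = 1.108e+04 Hz  (b) Q = 0.06175  (c) BW = 1.795e+05 Hz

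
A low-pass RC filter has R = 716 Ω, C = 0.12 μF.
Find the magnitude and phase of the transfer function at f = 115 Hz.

Step 1 — Angular frequency: ω = 2π·115 = 722.6 rad/s.
Step 2 — Transfer function: H(jω) = 1/(1 + jωRC).
Step 3 — Denominator: 1 + jωRC = 1 + j·722.6·716·1.2e-07 = 1 + j0.06208.
Step 4 — H = 0.9962 - j0.06184.
Step 5 — Magnitude: |H| = 0.9981 (-0.0 dB); phase: φ = -3.6°.

|H| = 0.9981 (-0.0 dB), φ = -3.6°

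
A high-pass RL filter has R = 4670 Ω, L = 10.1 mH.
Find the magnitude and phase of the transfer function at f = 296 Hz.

Step 1 — Angular frequency: ω = 2π·296 = 1860 rad/s.
Step 2 — Transfer function: H(jω) = jωL/(R + jωL).
Step 3 — Numerator jωL = j·18.78; denominator R + jωL = 4670 + j18.78.
Step 4 — H = 1.618e-05 + j0.004022.
Step 5 — Magnitude: |H| = 0.004022 (-47.9 dB); phase: φ = 89.8°.

|H| = 0.004022 (-47.9 dB), φ = 89.8°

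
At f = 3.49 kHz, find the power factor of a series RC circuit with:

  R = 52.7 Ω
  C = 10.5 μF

Step 1 — Angular frequency: ω = 2π·f = 2π·3490 = 2.193e+04 rad/s.
Step 2 — Component impedances:
  R: Z = R = 52.7 Ω
  C: Z = 1/(jωC) = -j/(ω·C) = 0 - j4.343 Ω
Step 3 — Series combination: Z_total = R + C = 52.7 - j4.343 Ω = 52.88∠-4.7° Ω.
Step 4 — Power factor: PF = cos(φ) = Re(Z)/|Z| = 52.7/52.88 = 0.9966.
Step 5 — Type: Im(Z) = -4.343 ⇒ leading (phase φ = -4.7°).

PF = 0.9966 (leading, φ = -4.7°)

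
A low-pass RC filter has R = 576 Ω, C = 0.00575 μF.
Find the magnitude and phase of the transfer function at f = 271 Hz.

Step 1 — Angular frequency: ω = 2π·271 = 1703 rad/s.
Step 2 — Transfer function: H(jω) = 1/(1 + jωRC).
Step 3 — Denominator: 1 + jωRC = 1 + j·1703·576·5.75e-09 = 1 + j0.005639.
Step 4 — H = 1 - j0.005639.
Step 5 — Magnitude: |H| = 1 (-0.0 dB); phase: φ = -0.3°.

|H| = 1 (-0.0 dB), φ = -0.3°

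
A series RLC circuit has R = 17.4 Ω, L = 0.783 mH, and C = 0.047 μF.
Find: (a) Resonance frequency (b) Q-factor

Step 1 — Resonance condition Im(Z)=0 gives ω₀ = 1/√(LC).
Step 2 — ω₀ = 1/√(0.000783·4.7e-08) = 1.648e+05 rad/s.
Step 3 — f₀ = ω₀/(2π) = 2.624e+04 Hz.
Step 4 — Series Q: Q = ω₀L/R = 1.648e+05·0.000783/17.4 = 7.418.

(a) f₀ = 2.624e+04 Hz  (b) Q = 7.418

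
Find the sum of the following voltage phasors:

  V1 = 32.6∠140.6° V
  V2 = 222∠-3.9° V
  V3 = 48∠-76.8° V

Step 1 — Convert each phasor to rectangular form:
  V1 = 32.6·(cos(140.6°) + j·sin(140.6°)) = -25.19 + j20.69 V
  V2 = 222·(cos(-3.9°) + j·sin(-3.9°)) = 221.5 - j15.1 V
  V3 = 48·(cos(-76.8°) + j·sin(-76.8°)) = 10.96 - j46.73 V
Step 2 — Sum components: V_total = 207.3 - j41.14 V.
Step 3 — Convert to polar: |V_total| = 211.3 V, ∠V_total = -11.2°.

V_total = 211.3∠-11.2° V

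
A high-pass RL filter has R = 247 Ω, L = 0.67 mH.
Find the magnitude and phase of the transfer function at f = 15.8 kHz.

Step 1 — Angular frequency: ω = 2π·1.58e+04 = 9.927e+04 rad/s.
Step 2 — Transfer function: H(jω) = jωL/(R + jωL).
Step 3 — Numerator jωL = j·66.51; denominator R + jωL = 247 + j66.51.
Step 4 — H = 0.06761 + j0.2511.
Step 5 — Magnitude: |H| = 0.26 (-11.7 dB); phase: φ = 74.9°.

|H| = 0.26 (-11.7 dB), φ = 74.9°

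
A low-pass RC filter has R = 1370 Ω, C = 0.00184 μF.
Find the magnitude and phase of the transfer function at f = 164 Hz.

Step 1 — Angular frequency: ω = 2π·164 = 1030 rad/s.
Step 2 — Transfer function: H(jω) = 1/(1 + jωRC).
Step 3 — Denominator: 1 + jωRC = 1 + j·1030·1370·1.84e-09 = 1 + j0.002598.
Step 4 — H = 1 - j0.002598.
Step 5 — Magnitude: |H| = 1 (-0.0 dB); phase: φ = -0.1°.

|H| = 1 (-0.0 dB), φ = -0.1°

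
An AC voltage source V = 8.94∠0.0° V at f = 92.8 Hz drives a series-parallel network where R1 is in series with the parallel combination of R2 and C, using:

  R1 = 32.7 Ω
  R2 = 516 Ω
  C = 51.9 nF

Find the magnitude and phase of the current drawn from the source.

Step 1 — Angular frequency: ω = 2π·f = 2π·92.8 = 583.1 rad/s.
Step 2 — Component impedances:
  R1: Z = R = 32.7 Ω
  R2: Z = R = 516 Ω
  C: Z = 1/(jωC) = -j/(ω·C) = 0 - j3.304e+04 Ω
Step 3 — Parallel branch: R2 || C = 1/(1/R2 + 1/C) = 515.9 - j8.055 Ω.
Step 4 — Series with R1: Z_total = R1 + (R2 || C) = 548.6 - j8.055 Ω = 548.6∠-0.8° Ω.
Step 5 — Source phasor: V = 8.94∠0.0° V = 8.94 V.
Step 6 — Ohm's law: I = V / Z_total = (8.94) / (548.6 - j8.055) = 0.01629 + j0.0002393 A.
Step 7 — Convert to polar: |I| = 0.0163 A, ∠I = 0.8°.

I = 0.0163∠0.8° A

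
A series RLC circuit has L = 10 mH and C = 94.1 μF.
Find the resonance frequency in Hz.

Step 1 — Resonance condition Im(Z)=0 gives ω₀ = 1/√(LC).
Step 2 — ω₀ = 1/√(0.01·9.41e-05) = 1031 rad/s.
Step 3 — f₀ = ω₀/(2π) = 164.1 Hz.

f₀ = 164.1 Hz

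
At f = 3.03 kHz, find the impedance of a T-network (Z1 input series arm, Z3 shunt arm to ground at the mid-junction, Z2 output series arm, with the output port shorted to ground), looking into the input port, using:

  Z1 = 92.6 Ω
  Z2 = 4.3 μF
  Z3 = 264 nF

Step 1 — Angular frequency: ω = 2π·f = 2π·3030 = 1.904e+04 rad/s.
Step 2 — Component impedances:
  Z1: Z = R = 92.6 Ω
  Z2: Z = 1/(jωC) = -j/(ω·C) = 0 - j12.22 Ω
  Z3: Z = 1/(jωC) = -j/(ω·C) = 0 - j199 Ω
Step 3 — With the output port shorted to ground, the output series arm Z2 runs from the junction to ground; the shunt arm Z3 also runs from the junction to ground. They appear in parallel: Z3 || Z2 = 0 - j11.51 Ω.
Step 4 — Series with input arm Z1: Z_in = Z1 + (Z3 || Z2) = 92.6 - j11.51 Ω = 93.31∠-7.1° Ω.

Z = 92.6 - j11.51 Ω = 93.31∠-7.1° Ω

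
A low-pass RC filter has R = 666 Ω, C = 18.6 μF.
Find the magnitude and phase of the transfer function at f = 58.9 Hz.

Step 1 — Angular frequency: ω = 2π·58.9 = 370.1 rad/s.
Step 2 — Transfer function: H(jω) = 1/(1 + jωRC).
Step 3 — Denominator: 1 + jωRC = 1 + j·370.1·666·1.86e-05 = 1 + j4.584.
Step 4 — H = 0.04542 - j0.2082.
Step 5 — Magnitude: |H| = 0.2131 (-13.4 dB); phase: φ = -77.7°.

|H| = 0.2131 (-13.4 dB), φ = -77.7°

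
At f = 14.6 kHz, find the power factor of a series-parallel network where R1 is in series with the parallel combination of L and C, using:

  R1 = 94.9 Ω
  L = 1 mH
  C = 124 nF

Step 1 — Angular frequency: ω = 2π·f = 2π·1.46e+04 = 9.173e+04 rad/s.
Step 2 — Component impedances:
  R1: Z = R = 94.9 Ω
  L: Z = jωL = j·9.173e+04·0.001 = 0 + j91.73 Ω
  C: Z = 1/(jωC) = -j/(ω·C) = 0 - j87.91 Ω
Step 3 — Parallel branch: L || C = 1/(1/L + 1/C) = 0 - j2109 Ω.
Step 4 — Series with R1: Z_total = R1 + (L || C) = 94.9 - j2109 Ω = 2112∠-87.4° Ω.
Step 5 — Power factor: PF = cos(φ) = Re(Z)/|Z| = 94.9/2111.6 = 0.04494.
Step 6 — Type: Im(Z) = -2109 ⇒ leading (phase φ = -87.4°).

PF = 0.04494 (leading, φ = -87.4°)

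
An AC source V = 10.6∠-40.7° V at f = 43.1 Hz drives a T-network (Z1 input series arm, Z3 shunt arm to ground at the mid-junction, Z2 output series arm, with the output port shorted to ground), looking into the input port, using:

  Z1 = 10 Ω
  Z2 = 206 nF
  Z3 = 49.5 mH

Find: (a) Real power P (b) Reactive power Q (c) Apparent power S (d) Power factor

Step 1 — Angular frequency: ω = 2π·f = 2π·43.1 = 270.8 rad/s.
Step 2 — Component impedances:
  Z1: Z = R = 10 Ω
  Z2: Z = 1/(jωC) = -j/(ω·C) = 0 - j1.793e+04 Ω
  Z3: Z = jωL = j·270.8·0.0495 = 0 + j13.4 Ω
Step 3 — With the output port shorted to ground, the output series arm Z2 runs from the junction to ground; the shunt arm Z3 also runs from the junction to ground. They appear in parallel: Z3 || Z2 = 0 + j13.41 Ω.
Step 4 — Series with input arm Z1: Z_in = Z1 + (Z3 || Z2) = 10 + j13.41 Ω = 16.73∠53.3° Ω.
Step 5 — Source phasor: V = 10.6∠-40.7° V = 8.036 - j6.912 V.
Step 6 — Current: I = V / Z = -0.04417 - j0.632 A = 0.6335∠-94.0° A.
Step 7 — Complex power: S = V·I* = 4.013 + j5.384 VA.
Step 8 — Real power: P = Re(S) = 4.013 W.
Step 9 — Reactive power: Q = Im(S) = 5.384 VAR.
Step 10 — Apparent power: |S| = 6.715 VA.
Step 11 — Power factor: PF = P/|S| = 0.5977 (lagging).

(a) P = 4.013 W  (b) Q = 5.384 VAR  (c) S = 6.715 VA  (d) PF = 0.5977 (lagging)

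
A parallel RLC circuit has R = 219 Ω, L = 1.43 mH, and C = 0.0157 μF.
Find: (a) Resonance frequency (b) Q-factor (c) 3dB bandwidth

Step 1 — Resonance: ω₀ = 1/√(LC) = 1/√(0.00143·1.57e-08) = 2.11e+05 rad/s.
Step 2 — f₀ = ω₀/(2π) = 3.359e+04 Hz.
Step 3 — Parallel Q: Q = R/(ω₀L) = 219/(2.11e+05·0.00143) = 0.7256.
Step 4 — Bandwidth: Δω = ω₀/Q = 2.908e+05 rad/s; BW = Δω/(2π) = 4.629e+04 Hz.

(a) f₀ = 3.359e+04 Hz  (b) Q = 0.7256  (c) BW = 4.629e+04 Hz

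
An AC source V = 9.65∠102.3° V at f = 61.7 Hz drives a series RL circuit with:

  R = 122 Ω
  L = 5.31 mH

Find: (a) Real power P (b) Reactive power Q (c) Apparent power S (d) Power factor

Step 1 — Angular frequency: ω = 2π·f = 2π·61.7 = 387.7 rad/s.
Step 2 — Component impedances:
  R: Z = R = 122 Ω
  L: Z = jωL = j·387.7·0.00531 = 0 + j2.059 Ω
Step 3 — Series combination: Z_total = R + L = 122 + j2.059 Ω = 122∠1.0° Ω.
Step 4 — Source phasor: V = 9.65∠102.3° V = -2.056 + j9.428 V.
Step 5 — Current: I = V / Z = -0.01554 + j0.07754 A = 0.07909∠101.3° A.
Step 6 — Complex power: S = V·I* = 0.7631 + j0.01288 VA.
Step 7 — Real power: P = Re(S) = 0.7631 W.
Step 8 — Reactive power: Q = Im(S) = 0.01288 VAR.
Step 9 — Apparent power: |S| = 0.7632 VA.
Step 10 — Power factor: PF = P/|S| = 0.9999 (lagging).

(a) P = 0.7631 W  (b) Q = 0.01288 VAR  (c) S = 0.7632 VA  (d) PF = 0.9999 (lagging)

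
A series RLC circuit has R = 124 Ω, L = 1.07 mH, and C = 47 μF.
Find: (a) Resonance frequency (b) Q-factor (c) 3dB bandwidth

Step 1 — Resonance: ω₀ = 1/√(LC) = 1/√(0.00107·4.7e-05) = 4459 rad/s.
Step 2 — f₀ = ω₀/(2π) = 709.7 Hz.
Step 3 — Series Q: Q = ω₀L/R = 4459·0.00107/124 = 0.03848.
Step 4 — Bandwidth: Δω = ω₀/Q = 1.159e+05 rad/s; BW = Δω/(2π) = 1.844e+04 Hz.

(a) f₀ = 709.7 Hz  (b) Q = 0.03848  (c) BW = 1.844e+04 Hz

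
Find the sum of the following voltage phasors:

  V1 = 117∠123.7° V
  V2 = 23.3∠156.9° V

Step 1 — Convert each phasor to rectangular form:
  V1 = 117·(cos(123.7°) + j·sin(123.7°)) = -64.92 + j97.34 V
  V2 = 23.3·(cos(156.9°) + j·sin(156.9°)) = -21.43 + j9.141 V
Step 2 — Sum components: V_total = -86.35 + j106.5 V.
Step 3 — Convert to polar: |V_total| = 137.1 V, ∠V_total = 129.0°.

V_total = 137.1∠129.0° V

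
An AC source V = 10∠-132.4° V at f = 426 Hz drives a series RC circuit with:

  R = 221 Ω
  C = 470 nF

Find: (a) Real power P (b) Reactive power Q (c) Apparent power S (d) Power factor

Step 1 — Angular frequency: ω = 2π·f = 2π·426 = 2677 rad/s.
Step 2 — Component impedances:
  R: Z = R = 221 Ω
  C: Z = 1/(jωC) = -j/(ω·C) = 0 - j794.9 Ω
Step 3 — Series combination: Z_total = R + C = 221 - j794.9 Ω = 825.1∠-74.5° Ω.
Step 4 — Source phasor: V = 10∠-132.4° V = -6.743 - j7.385 V.
Step 5 — Current: I = V / Z = 0.006434 - j0.01027 A = 0.01212∠-57.9° A.
Step 6 — Complex power: S = V·I* = 0.03247 - j0.1168 VA.
Step 7 — Real power: P = Re(S) = 0.03247 W.
Step 8 — Reactive power: Q = Im(S) = -0.1168 VAR.
Step 9 — Apparent power: |S| = 0.1212 VA.
Step 10 — Power factor: PF = P/|S| = 0.2679 (leading).

(a) P = 0.03247 W  (b) Q = -0.1168 VAR  (c) S = 0.1212 VA  (d) PF = 0.2679 (leading)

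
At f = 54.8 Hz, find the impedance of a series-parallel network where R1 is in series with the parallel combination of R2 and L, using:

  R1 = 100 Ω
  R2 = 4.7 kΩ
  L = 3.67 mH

Step 1 — Angular frequency: ω = 2π·f = 2π·54.8 = 344.3 rad/s.
Step 2 — Component impedances:
  R1: Z = R = 100 Ω
  R2: Z = R = 4700 Ω
  L: Z = jωL = j·344.3·0.00367 = 0 + j1.264 Ω
Step 3 — Parallel branch: R2 || L = 1/(1/R2 + 1/L) = 0.0003397 + j1.264 Ω.
Step 4 — Series with R1: Z_total = R1 + (R2 || L) = 100 + j1.264 Ω = 100∠0.7° Ω.

Z = 100 + j1.264 Ω = 100∠0.7° Ω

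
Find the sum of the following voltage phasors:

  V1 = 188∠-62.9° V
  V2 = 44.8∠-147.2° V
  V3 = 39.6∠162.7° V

Step 1 — Convert each phasor to rectangular form:
  V1 = 188·(cos(-62.9°) + j·sin(-62.9°)) = 85.64 - j167.4 V
  V2 = 44.8·(cos(-147.2°) + j·sin(-147.2°)) = -37.66 - j24.27 V
  V3 = 39.6·(cos(162.7°) + j·sin(162.7°)) = -37.81 + j11.78 V
Step 2 — Sum components: V_total = 10.18 - j179.9 V.
Step 3 — Convert to polar: |V_total| = 180.1 V, ∠V_total = -86.8°.

V_total = 180.1∠-86.8° V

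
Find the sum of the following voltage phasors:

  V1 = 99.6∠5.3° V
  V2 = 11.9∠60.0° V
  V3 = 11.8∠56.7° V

Step 1 — Convert each phasor to rectangular form:
  V1 = 99.6·(cos(5.3°) + j·sin(5.3°)) = 99.17 + j9.2 V
  V2 = 11.9·(cos(60.0°) + j·sin(60.0°)) = 5.95 + j10.31 V
  V3 = 11.8·(cos(56.7°) + j·sin(56.7°)) = 6.478 + j9.863 V
Step 2 — Sum components: V_total = 111.6 + j29.37 V.
Step 3 — Convert to polar: |V_total| = 115.4 V, ∠V_total = 14.7°.

V_total = 115.4∠14.7° V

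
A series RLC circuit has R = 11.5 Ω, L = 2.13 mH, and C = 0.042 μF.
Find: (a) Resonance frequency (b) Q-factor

Step 1 — Resonance condition Im(Z)=0 gives ω₀ = 1/√(LC).
Step 2 — ω₀ = 1/√(0.00213·4.2e-08) = 1.057e+05 rad/s.
Step 3 — f₀ = ω₀/(2π) = 1.683e+04 Hz.
Step 4 — Series Q: Q = ω₀L/R = 1.057e+05·0.00213/11.5 = 19.58.

(a) f₀ = 1.683e+04 Hz  (b) Q = 19.58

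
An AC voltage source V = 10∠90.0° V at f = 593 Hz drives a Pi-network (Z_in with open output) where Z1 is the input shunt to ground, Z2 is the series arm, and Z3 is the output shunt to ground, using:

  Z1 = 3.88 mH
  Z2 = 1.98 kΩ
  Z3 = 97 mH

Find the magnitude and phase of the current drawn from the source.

Step 1 — Angular frequency: ω = 2π·f = 2π·593 = 3726 rad/s.
Step 2 — Component impedances:
  Z1: Z = jωL = j·3726·0.00388 = 0 + j14.46 Ω
  Z2: Z = R = 1980 Ω
  Z3: Z = jωL = j·3726·0.097 = 0 + j361.4 Ω
Step 3 — With open output, the series arm Z2 and the output shunt Z3 appear in series to ground: Z2 + Z3 = 1980 + j361.4 Ω.
Step 4 — Parallel with input shunt Z1: Z_in = Z1 || (Z2 + Z3) = 0.1019 + j14.44 Ω = 14.44∠89.6° Ω.
Step 5 — Source phasor: V = 10∠90.0° V = 0 + j10 V.
Step 6 — Ohm's law: I = V / Z_total = (0 + j10) / (0.1019 + j14.44) = 0.6926 + j0.004888 A.
Step 7 — Convert to polar: |I| = 0.6926 A, ∠I = 0.4°.

I = 0.6926∠0.4° A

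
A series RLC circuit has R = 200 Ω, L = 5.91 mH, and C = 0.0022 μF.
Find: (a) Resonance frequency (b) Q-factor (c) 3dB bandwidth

Step 1 — Resonance condition Im(Z)=0 gives ω₀ = 1/√(LC).
Step 2 — ω₀ = 1/√(0.00591·2.2e-09) = 2.773e+05 rad/s.
Step 3 — f₀ = ω₀/(2π) = 4.414e+04 Hz.
Step 4 — Series Q: Q = ω₀L/R = 2.773e+05·0.00591/200 = 8.195.
Step 5 — 3dB bandwidth: Δω = ω₀/Q = 3.384e+04 rad/s; BW = Δω/(2π) = 5386 Hz.

(a) f₀ = 4.414e+04 Hz  (b) Q = 8.195  (c) BW = 5386 Hz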